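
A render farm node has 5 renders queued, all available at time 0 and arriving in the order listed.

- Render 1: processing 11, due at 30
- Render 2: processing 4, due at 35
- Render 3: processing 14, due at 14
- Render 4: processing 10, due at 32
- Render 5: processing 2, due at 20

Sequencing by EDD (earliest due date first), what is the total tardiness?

11

EDD (increasing due date): Render 3 Render 5 Render 1 Render 4 Render 2.
Render 3: 0→14, due 14, tardiness 0
Render 5: 14→16, due 20, tardiness 0
Render 1: 16→27, due 30, tardiness 0
Render 4: 27→37, due 32, tardiness 5
Render 2: 37→41, due 35, tardiness 6
Sum = 0+0+0+5+6 = 11.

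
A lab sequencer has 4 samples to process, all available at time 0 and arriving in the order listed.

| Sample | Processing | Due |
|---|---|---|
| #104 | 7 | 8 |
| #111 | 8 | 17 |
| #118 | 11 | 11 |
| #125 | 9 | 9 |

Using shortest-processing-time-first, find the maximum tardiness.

24

SPT (increasing processing time): #104 #111 #125 #118.
#104: 0→7, due 8, tardiness 0
#111: 7→15, due 17, tardiness 0
#125: 15→24, due 9, tardiness 15
#118: 24→35, due 11, tardiness 24
Maximum = 24.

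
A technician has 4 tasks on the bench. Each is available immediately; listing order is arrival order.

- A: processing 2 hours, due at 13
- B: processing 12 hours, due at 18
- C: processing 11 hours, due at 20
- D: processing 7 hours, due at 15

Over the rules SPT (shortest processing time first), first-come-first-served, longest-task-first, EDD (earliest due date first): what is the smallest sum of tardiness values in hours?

SPT (increasing processing time): A D C B.
A: 0→2, due 13, tardiness 0
D: 2→9, due 15, tardiness 0
C: 9→20, due 20, tardiness 0
B: 20→32, due 18, tardiness 14
Sum = 0+0+0+14 = 14.
FIFO (arrival order): A B C D.
A: 0→2, due 13, tardiness 0
B: 2→14, due 18, tardiness 0
C: 14→25, due 20, tardiness 5
D: 25→32, due 15, tardiness 17
Sum = 0+0+5+17 = 22.
LPT (decreasing processing time): B C D A.
B: 0→12, due 18, tardiness 0
C: 12→23, due 20, tardiness 3
D: 23→30, due 15, tardiness 15
A: 30→32, due 13, tardiness 19
Sum = 0+3+15+19 = 37.
EDD (increasing due date): A D B C.
A: 0→2, due 13, tardiness 0
D: 2→9, due 15, tardiness 0
B: 9→21, due 18, tardiness 3
C: 21→32, due 20, tardiness 12
Sum = 0+0+3+12 = 15.
SPT 14, FIFO 22, LPT 37, EDD 15 → minimum 14.

14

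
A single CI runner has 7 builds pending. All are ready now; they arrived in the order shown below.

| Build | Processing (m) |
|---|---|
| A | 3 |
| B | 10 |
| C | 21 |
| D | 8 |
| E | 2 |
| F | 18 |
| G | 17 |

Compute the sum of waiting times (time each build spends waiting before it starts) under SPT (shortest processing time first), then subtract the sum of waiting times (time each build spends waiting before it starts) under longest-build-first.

SPT (increasing processing time): E A D B G F C.
E: waits 0, runs 0→2
A: waits 2, runs 2→5
D: waits 5, runs 5→13
B: waits 13, runs 13→23
G: waits 23, runs 23→40
F: waits 40, runs 40→58
C: waits 58, runs 58→79
Sum = 0+2+5+13+23+40+58 = 141.
LPT (decreasing processing time): C F G B D A E.
C: waits 0, runs 0→21
F: waits 21, runs 21→39
G: waits 39, runs 39→56
B: waits 56, runs 56→66
D: waits 66, runs 66→74
A: waits 74, runs 74→77
E: waits 77, runs 77→79
Sum = 0+21+39+56+66+74+77 = 333.
Difference = 141 − 333 = -192.

-192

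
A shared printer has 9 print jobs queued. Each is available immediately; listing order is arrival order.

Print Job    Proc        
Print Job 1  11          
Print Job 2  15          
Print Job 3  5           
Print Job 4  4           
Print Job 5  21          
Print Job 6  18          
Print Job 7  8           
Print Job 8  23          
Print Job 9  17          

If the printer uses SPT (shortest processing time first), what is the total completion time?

SPT (increasing processing time): Print Job 4 Print Job 3 Print Job 7 Print Job 1 Print Job 2 Print Job 9 Print Job 6 Print Job 5 Print Job 8.
Print Job 4: 0→4
Print Job 3: 4→9
Print Job 7: 9→17
Print Job 1: 17→28
Print Job 2: 28→43
Print Job 9: 43→60
Print Job 6: 60→78
Print Job 5: 78→99
Print Job 8: 99→122
Sum = 4+9+17+28+43+60+78+99+122 = 460.

460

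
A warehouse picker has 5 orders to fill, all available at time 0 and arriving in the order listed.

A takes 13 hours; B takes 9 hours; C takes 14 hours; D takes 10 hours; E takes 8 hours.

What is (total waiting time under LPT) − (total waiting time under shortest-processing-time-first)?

32

LPT (decreasing processing time): C A D B E.
C: waits 0, runs 0→14
A: waits 14, runs 14→27
D: waits 27, runs 27→37
B: waits 37, runs 37→46
E: waits 46, runs 46→54
Sum = 0+14+27+37+46 = 124.
SPT (increasing processing time): E B D A C.
E: waits 0, runs 0→8
B: waits 8, runs 8→17
D: waits 17, runs 17→27
A: waits 27, runs 27→40
C: waits 40, runs 40→54
Sum = 0+8+17+27+40 = 92.
Difference = 124 − 92 = 32.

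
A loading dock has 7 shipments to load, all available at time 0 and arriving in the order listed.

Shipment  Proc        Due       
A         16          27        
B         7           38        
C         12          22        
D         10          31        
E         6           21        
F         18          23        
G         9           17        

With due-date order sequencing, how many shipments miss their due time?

EDD (increasing due date): G E C F A D B.
G: 0→9, due 17, tardiness 0
E: 9→15, due 21, tardiness 0
C: 15→27, due 22, tardiness 5
F: 27→45, due 23, tardiness 22
A: 45→61, due 27, tardiness 34
D: 61→71, due 31, tardiness 40
B: 71→78, due 38, tardiness 40
Late shipments: 5.

5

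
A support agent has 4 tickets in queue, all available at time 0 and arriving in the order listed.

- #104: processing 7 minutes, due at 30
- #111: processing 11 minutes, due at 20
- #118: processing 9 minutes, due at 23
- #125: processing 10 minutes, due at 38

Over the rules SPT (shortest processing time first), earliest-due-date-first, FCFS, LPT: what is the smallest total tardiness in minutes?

0

SPT (increasing processing time): #104 #118 #125 #111.
#104: 0→7, due 30, tardiness 0
#118: 7→16, due 23, tardiness 0
#125: 16→26, due 38, tardiness 0
#111: 26→37, due 20, tardiness 17
Sum = 0+0+0+17 = 17.
EDD (increasing due date): #111 #118 #104 #125.
#111: 0→11, due 20, tardiness 0
#118: 11→20, due 23, tardiness 0
#104: 20→27, due 30, tardiness 0
#125: 27→37, due 38, tardiness 0
Sum = 0+0+0+0 = 0.
FIFO (arrival order): #104 #111 #118 #125.
#104: 0→7, due 30, tardiness 0
#111: 7→18, due 20, tardiness 0
#118: 18→27, due 23, tardiness 4
#125: 27→37, due 38, tardiness 0
Sum = 0+0+4+0 = 4.
LPT (decreasing processing time): #111 #125 #118 #104.
#111: 0→11, due 20, tardiness 0
#125: 11→21, due 38, tardiness 0
#118: 21→30, due 23, tardiness 7
#104: 30→37, due 30, tardiness 7
Sum = 0+0+7+7 = 14.
SPT 17, EDD 0, FIFO 4, LPT 14 → minimum 0.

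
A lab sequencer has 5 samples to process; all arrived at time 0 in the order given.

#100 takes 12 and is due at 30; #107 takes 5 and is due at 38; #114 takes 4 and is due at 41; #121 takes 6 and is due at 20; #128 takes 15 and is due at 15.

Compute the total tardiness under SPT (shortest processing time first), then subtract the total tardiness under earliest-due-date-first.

SPT (increasing processing time): #114 #107 #121 #100 #128.
#114: 0→4, due 41, tardiness 0
#107: 4→9, due 38, tardiness 0
#121: 9→15, due 20, tardiness 0
#100: 15→27, due 30, tardiness 0
#128: 27→42, due 15, tardiness 27
Sum = 0+0+0+0+27 = 27.
EDD (increasing due date): #128 #121 #100 #107 #114.
#128: 0→15, due 15, tardiness 0
#121: 15→21, due 20, tardiness 1
#100: 21→33, due 30, tardiness 3
#107: 33→38, due 38, tardiness 0
#114: 38→42, due 41, tardiness 1
Sum = 0+1+3+0+1 = 5.
Difference = 27 − 5 = 22.

22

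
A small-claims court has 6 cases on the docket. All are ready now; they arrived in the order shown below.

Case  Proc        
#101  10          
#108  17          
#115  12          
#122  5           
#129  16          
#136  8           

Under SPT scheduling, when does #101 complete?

23

SPT (increasing processing time): #122 #136 #101 #115 #129 #108.
#122: 0→5
#136: 5→13
#101: 13→23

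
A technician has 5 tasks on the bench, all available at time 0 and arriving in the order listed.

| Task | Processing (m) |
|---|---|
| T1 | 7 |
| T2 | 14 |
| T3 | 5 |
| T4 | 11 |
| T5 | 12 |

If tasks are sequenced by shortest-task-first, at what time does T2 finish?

49

SPT (increasing processing time): T3 T1 T4 T5 T2.
T3: 0→5
T1: 5→12
T4: 12→23
T5: 23→35
T2: 35→49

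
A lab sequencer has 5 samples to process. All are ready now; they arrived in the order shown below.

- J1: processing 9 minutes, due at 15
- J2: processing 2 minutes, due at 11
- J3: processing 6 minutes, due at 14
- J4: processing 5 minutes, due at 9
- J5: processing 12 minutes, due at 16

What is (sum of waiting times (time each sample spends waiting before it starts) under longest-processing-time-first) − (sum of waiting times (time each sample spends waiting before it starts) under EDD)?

LPT (decreasing processing time): J5 J1 J3 J4 J2.
J5: waits 0, runs 0→12
J1: waits 12, runs 12→21
J3: waits 21, runs 21→27
J4: waits 27, runs 27→32
J2: waits 32, runs 32→34
Sum = 0+12+21+27+32 = 92.
EDD (increasing due date): J4 J2 J3 J1 J5.
J4: waits 0, runs 0→5
J2: waits 5, runs 5→7
J3: waits 7, runs 7→13
J1: waits 13, runs 13→22
J5: waits 22, runs 22→34
Sum = 0+5+7+13+22 = 47.
Difference = 92 − 47 = 45.

45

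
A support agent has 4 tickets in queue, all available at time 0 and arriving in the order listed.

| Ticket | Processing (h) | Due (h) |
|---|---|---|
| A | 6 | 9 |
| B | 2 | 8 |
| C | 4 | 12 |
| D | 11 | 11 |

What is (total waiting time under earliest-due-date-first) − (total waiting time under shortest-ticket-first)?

9

EDD (increasing due date): B A D C.
B: waits 0, runs 0→2
A: waits 2, runs 2→8
D: waits 8, runs 8→19
C: waits 19, runs 19→23
Sum = 0+2+8+19 = 29.
SPT (increasing processing time): B C A D.
B: waits 0, runs 0→2
C: waits 2, runs 2→6
A: waits 6, runs 6→12
D: waits 12, runs 12→23
Sum = 0+2+6+12 = 20.
Difference = 29 − 20 = 9.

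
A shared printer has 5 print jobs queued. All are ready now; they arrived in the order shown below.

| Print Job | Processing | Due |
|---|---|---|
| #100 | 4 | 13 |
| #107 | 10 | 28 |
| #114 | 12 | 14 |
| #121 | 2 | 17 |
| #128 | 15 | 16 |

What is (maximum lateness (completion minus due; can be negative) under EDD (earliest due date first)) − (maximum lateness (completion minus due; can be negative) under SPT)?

-11

EDD (increasing due date): #100 #114 #128 #121 #107.
#100: 0→4, due 13, lateness -9
#114: 4→16, due 14, lateness 2
#128: 16→31, due 16, lateness 15
#121: 31→33, due 17, lateness 16
#107: 33→43, due 28, lateness 15
Maximum = 16.
SPT (increasing processing time): #121 #100 #107 #114 #128.
#121: 0→2, due 17, lateness -15
#100: 2→6, due 13, lateness -7
#107: 6→16, due 28, lateness -12
#114: 16→28, due 14, lateness 14
#128: 28→43, due 16, lateness 27
Maximum = 27.
Difference = 16 − 27 = -11.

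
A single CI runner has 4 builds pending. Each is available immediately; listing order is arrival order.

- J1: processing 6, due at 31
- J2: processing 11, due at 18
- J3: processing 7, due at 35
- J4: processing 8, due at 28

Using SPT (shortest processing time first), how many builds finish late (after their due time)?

SPT (increasing processing time): J1 J3 J4 J2.
J1: 0→6, due 31, tardiness 0
J3: 6→13, due 35, tardiness 0
J4: 13→21, due 28, tardiness 0
J2: 21→32, due 18, tardiness 14
Late builds: 1.

1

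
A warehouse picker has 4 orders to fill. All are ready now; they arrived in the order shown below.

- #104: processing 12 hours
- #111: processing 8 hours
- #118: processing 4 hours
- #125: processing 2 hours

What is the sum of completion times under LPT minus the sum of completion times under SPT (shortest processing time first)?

34

LPT (decreasing processing time): #104 #111 #118 #125.
#104: 0→12
#111: 12→20
#118: 20→24
#125: 24→26
Sum = 12+20+24+26 = 82.
SPT (increasing processing time): #125 #118 #111 #104.
#125: 0→2
#118: 2→6
#111: 6→14
#104: 14→26
Sum = 2+6+14+26 = 48.
Difference = 82 − 48 = 34.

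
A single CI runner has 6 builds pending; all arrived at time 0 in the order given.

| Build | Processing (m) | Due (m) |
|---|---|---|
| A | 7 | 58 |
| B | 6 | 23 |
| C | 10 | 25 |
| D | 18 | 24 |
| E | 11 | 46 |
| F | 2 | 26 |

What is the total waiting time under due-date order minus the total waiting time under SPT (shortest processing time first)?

EDD (increasing due date): B D C F E A.
B: waits 0, runs 0→6
D: waits 6, runs 6→24
C: waits 24, runs 24→34
F: waits 34, runs 34→36
E: waits 36, runs 36→47
A: waits 47, runs 47→54
Sum = 0+6+24+34+36+47 = 147.
SPT (increasing processing time): F B A C E D.
F: waits 0, runs 0→2
B: waits 2, runs 2→8
A: waits 8, runs 8→15
C: waits 15, runs 15→25
E: waits 25, runs 25→36
D: waits 36, runs 36→54
Sum = 0+2+8+15+25+36 = 86.
Difference = 147 − 86 = 61.

61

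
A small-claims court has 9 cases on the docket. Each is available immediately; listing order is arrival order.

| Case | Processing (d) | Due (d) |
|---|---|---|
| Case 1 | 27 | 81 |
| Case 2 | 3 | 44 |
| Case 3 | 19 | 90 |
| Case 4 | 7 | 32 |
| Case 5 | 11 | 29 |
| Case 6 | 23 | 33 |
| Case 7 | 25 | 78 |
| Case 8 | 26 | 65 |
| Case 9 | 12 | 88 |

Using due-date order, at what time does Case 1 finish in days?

122

EDD (increasing due date): Case 5 Case 4 Case 6 Case 2 Case 8 Case 7 Case 1 Case 9 Case 3.
Case 5: 0→11
Case 4: 11→18
Case 6: 18→41
Case 2: 41→44
Case 8: 44→70
Case 7: 70→95
Case 1: 95→122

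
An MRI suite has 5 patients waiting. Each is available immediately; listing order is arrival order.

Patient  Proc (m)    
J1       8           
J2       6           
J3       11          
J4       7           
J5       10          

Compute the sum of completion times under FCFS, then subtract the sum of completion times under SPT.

FIFO (arrival order): J1 J2 J3 J4 J5.
J1: 0→8
J2: 8→14
J3: 14→25
J4: 25→32
J5: 32→42
Sum = 8+14+25+32+42 = 121.
SPT (increasing processing time): J2 J4 J1 J5 J3.
J2: 0→6
J4: 6→13
J1: 13→21
J5: 21→31
J3: 31→42
Sum = 6+13+21+31+42 = 113.
Difference = 121 − 113 = 8.

8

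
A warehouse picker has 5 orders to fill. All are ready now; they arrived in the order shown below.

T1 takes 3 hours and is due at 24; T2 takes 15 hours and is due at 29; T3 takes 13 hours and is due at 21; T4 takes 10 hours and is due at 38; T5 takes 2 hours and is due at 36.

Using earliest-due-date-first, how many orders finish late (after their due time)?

EDD (increasing due date): T3 T1 T2 T5 T4.
T3: 0→13, due 21, tardiness 0
T1: 13→16, due 24, tardiness 0
T2: 16→31, due 29, tardiness 2
T5: 31→33, due 36, tardiness 0
T4: 33→43, due 38, tardiness 5
Late orders: 2.

2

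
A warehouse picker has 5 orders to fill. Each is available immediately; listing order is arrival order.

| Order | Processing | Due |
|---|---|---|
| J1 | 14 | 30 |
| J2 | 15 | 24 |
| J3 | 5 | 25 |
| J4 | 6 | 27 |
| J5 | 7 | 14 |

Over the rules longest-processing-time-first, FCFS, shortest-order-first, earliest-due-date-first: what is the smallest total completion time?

LPT (decreasing processing time): J2 J1 J5 J4 J3.
J2: 0→15
J1: 15→29
J5: 29→36
J4: 36→42
J3: 42→47
Sum = 15+29+36+42+47 = 169.
FIFO (arrival order): J1 J2 J3 J4 J5.
J1: 0→14
J2: 14→29
J3: 29→34
J4: 34→40
J5: 40→47
Sum = 14+29+34+40+47 = 164.
SPT (increasing processing time): J3 J4 J5 J1 J2.
J3: 0→5
J4: 5→11
J5: 11→18
J1: 18→32
J2: 32→47
Sum = 5+11+18+32+47 = 113.
EDD (increasing due date): J5 J2 J3 J4 J1.
J5: 0→7
J2: 7→22
J3: 22→27
J4: 27→33
J1: 33→47
Sum = 7+22+27+33+47 = 136.
LPT 169, FIFO 164, SPT 113, EDD 136 → minimum 113.

113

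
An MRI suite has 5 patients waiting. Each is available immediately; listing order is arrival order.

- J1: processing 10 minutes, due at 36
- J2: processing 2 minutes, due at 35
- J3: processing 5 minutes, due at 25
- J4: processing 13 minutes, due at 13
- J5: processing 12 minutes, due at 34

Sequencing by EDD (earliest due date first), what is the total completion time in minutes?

EDD (increasing due date): J4 J3 J5 J2 J1.
J4: 0→13
J3: 13→18
J5: 18→30
J2: 30→32
J1: 32→42
Sum = 13+18+30+32+42 = 135.

135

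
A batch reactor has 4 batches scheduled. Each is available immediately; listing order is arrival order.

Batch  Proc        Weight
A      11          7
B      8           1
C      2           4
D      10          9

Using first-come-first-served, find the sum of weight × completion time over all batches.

459

FIFO (arrival order): A B C D.
A: finishes 11, weight 7, w·C = 77
B: finishes 19, weight 1, w·C = 19
C: finishes 21, weight 4, w·C = 84
D: finishes 31, weight 9, w·C = 279
Sum = 77+19+84+279 = 459.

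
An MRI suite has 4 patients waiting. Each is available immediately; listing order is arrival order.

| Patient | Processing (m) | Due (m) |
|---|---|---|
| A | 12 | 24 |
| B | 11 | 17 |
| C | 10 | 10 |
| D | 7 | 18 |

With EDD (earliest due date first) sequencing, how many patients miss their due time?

3

EDD (increasing due date): C B D A.
C: 0→10, due 10, tardiness 0
B: 10→21, due 17, tardiness 4
D: 21→28, due 18, tardiness 10
A: 28→40, due 24, tardiness 16
Late patients: 3.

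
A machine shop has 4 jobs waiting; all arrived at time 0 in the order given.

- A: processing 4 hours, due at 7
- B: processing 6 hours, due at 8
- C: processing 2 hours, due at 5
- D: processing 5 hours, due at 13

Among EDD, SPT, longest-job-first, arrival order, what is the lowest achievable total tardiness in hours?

8

EDD (increasing due date): C A B D.
C: 0→2, due 5, tardiness 0
A: 2→6, due 7, tardiness 0
B: 6→12, due 8, tardiness 4
D: 12→17, due 13, tardiness 4
Sum = 0+0+4+4 = 8.
SPT (increasing processing time): C A D B.
C: 0→2, due 5, tardiness 0
A: 2→6, due 7, tardiness 0
D: 6→11, due 13, tardiness 0
B: 11→17, due 8, tardiness 9
Sum = 0+0+0+9 = 9.
LPT (decreasing processing time): B D A C.
B: 0→6, due 8, tardiness 0
D: 6→11, due 13, tardiness 0
A: 11→15, due 7, tardiness 8
C: 15→17, due 5, tardiness 12
Sum = 0+0+8+12 = 20.
FIFO (arrival order): A B C D.
A: 0→4, due 7, tardiness 0
B: 4→10, due 8, tardiness 2
C: 10→12, due 5, tardiness 7
D: 12→17, due 13, tardiness 4
Sum = 0+2+7+4 = 13.
EDD 8, SPT 9, LPT 20, FIFO 13 → minimum 8.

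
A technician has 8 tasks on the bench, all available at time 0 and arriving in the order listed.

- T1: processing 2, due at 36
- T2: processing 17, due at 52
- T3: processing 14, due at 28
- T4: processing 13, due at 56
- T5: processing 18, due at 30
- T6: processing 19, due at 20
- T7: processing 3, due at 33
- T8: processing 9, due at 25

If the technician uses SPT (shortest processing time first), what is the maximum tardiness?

SPT (increasing processing time): T1 T7 T8 T4 T3 T2 T5 T6.
T1: 0→2, due 36, tardiness 0
T7: 2→5, due 33, tardiness 0
T8: 5→14, due 25, tardiness 0
T4: 14→27, due 56, tardiness 0
T3: 27→41, due 28, tardiness 13
T2: 41→58, due 52, tardiness 6
T5: 58→76, due 30, tardiness 46
T6: 76→95, due 20, tardiness 75
Maximum = 75.

75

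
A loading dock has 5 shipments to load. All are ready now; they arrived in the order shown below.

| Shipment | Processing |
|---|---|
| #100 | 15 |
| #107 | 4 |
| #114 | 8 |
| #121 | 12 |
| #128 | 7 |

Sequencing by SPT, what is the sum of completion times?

SPT (increasing processing time): #107 #128 #114 #121 #100.
#107: 0→4
#128: 4→11
#114: 11→19
#121: 19→31
#100: 31→46
Sum = 4+11+19+31+46 = 111.

111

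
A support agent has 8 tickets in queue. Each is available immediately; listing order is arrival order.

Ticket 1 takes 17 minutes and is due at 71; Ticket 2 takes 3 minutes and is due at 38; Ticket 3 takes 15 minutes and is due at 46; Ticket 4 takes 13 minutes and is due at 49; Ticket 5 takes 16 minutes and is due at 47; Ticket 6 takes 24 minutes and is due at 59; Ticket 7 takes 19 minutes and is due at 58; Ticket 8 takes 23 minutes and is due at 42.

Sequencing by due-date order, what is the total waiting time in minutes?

EDD (increasing due date): Ticket 2 Ticket 8 Ticket 3 Ticket 5 Ticket 4 Ticket 7 Ticket 6 Ticket 1.
Ticket 2: waits 0, runs 0→3
Ticket 8: waits 3, runs 3→26
Ticket 3: waits 26, runs 26→41
Ticket 5: waits 41, runs 41→57
Ticket 4: waits 57, runs 57→70
Ticket 7: waits 70, runs 70→89
Ticket 6: waits 89, runs 89→113
Ticket 1: waits 113, runs 113→130
Sum = 0+3+26+41+57+70+89+113 = 399.

399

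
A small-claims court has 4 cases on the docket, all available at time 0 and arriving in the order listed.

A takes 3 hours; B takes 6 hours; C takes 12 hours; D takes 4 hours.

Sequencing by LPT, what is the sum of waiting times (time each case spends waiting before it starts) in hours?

52

LPT (decreasing processing time): C B D A.
C: waits 0, runs 0→12
B: waits 12, runs 12→18
D: waits 18, runs 18→22
A: waits 22, runs 22→25
Sum = 0+12+18+22 = 52.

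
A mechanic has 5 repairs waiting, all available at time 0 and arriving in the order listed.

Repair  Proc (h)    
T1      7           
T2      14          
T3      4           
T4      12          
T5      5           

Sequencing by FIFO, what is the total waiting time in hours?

FIFO (arrival order): T1 T2 T3 T4 T5.
T1: waits 0, runs 0→7
T2: waits 7, runs 7→21
T3: waits 21, runs 21→25
T4: waits 25, runs 25→37
T5: waits 37, runs 37→42
Sum = 0+7+21+25+37 = 90.

90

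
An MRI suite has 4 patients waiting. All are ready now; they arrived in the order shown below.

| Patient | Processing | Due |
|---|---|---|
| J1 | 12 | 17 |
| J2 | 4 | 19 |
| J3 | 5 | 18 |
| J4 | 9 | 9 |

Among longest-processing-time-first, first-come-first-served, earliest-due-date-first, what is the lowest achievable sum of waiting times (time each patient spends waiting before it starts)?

49

LPT (decreasing processing time): J1 J4 J3 J2.
J1: waits 0, runs 0→12
J4: waits 12, runs 12→21
J3: waits 21, runs 21→26
J2: waits 26, runs 26→30
Sum = 0+12+21+26 = 59.
FIFO (arrival order): J1 J2 J3 J4.
J1: waits 0, runs 0→12
J2: waits 12, runs 12→16
J3: waits 16, runs 16→21
J4: waits 21, runs 21→30
Sum = 0+12+16+21 = 49.
EDD (increasing due date): J4 J1 J3 J2.
J4: waits 0, runs 0→9
J1: waits 9, runs 9→21
J3: waits 21, runs 21→26
J2: waits 26, runs 26→30
Sum = 0+9+21+26 = 56.
LPT 59, FIFO 49, EDD 56 → minimum 49.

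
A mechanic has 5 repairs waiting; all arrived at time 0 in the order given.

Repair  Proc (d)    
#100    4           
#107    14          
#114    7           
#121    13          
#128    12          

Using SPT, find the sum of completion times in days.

124

SPT (increasing processing time): #100 #114 #128 #121 #107.
#100: 0→4
#114: 4→11
#128: 11→23
#121: 23→36
#107: 36→50
Sum = 4+11+23+36+50 = 124.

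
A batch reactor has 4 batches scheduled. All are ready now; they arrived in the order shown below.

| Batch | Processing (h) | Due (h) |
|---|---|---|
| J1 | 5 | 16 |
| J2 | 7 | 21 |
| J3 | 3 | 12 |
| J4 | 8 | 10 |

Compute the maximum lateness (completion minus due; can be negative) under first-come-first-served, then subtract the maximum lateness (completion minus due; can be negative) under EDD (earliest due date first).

11

FIFO (arrival order): J1 J2 J3 J4.
J1: 0→5, due 16, lateness -11
J2: 5→12, due 21, lateness -9
J3: 12→15, due 12, lateness 3
J4: 15→23, due 10, lateness 13
Maximum = 13.
EDD (increasing due date): J4 J3 J1 J2.
J4: 0→8, due 10, lateness -2
J3: 8→11, due 12, lateness -1
J1: 11→16, due 16, lateness 0
J2: 16→23, due 21, lateness 2
Maximum = 2.
Difference = 13 − 2 = 11.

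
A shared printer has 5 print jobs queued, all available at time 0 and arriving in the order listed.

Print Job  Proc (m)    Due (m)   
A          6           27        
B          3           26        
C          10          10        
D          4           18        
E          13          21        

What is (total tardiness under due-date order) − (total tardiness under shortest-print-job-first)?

EDD (increasing due date): C D E B A.
C: 0→10, due 10, tardiness 0
D: 10→14, due 18, tardiness 0
E: 14→27, due 21, tardiness 6
B: 27→30, due 26, tardiness 4
A: 30→36, due 27, tardiness 9
Sum = 0+0+6+4+9 = 19.
SPT (increasing processing time): B D A C E.
B: 0→3, due 26, tardiness 0
D: 3→7, due 18, tardiness 0
A: 7→13, due 27, tardiness 0
C: 13→23, due 10, tardiness 13
E: 23→36, due 21, tardiness 15
Sum = 0+0+0+13+15 = 28.
Difference = 19 − 28 = -9.

-9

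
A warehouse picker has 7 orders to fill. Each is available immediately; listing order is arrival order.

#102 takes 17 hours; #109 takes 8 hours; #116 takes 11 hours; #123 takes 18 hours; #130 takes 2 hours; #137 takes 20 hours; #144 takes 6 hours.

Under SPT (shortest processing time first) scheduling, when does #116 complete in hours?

27

SPT (increasing processing time): #130 #144 #109 #116 #102 #123 #137.
#130: 0→2
#144: 2→8
#109: 8→16
#116: 16→27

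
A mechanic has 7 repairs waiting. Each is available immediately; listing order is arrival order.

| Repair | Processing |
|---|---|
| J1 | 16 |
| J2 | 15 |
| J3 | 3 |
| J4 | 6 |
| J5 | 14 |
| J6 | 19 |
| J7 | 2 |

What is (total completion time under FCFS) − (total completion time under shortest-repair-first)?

109

FIFO (arrival order): J1 J2 J3 J4 J5 J6 J7.
J1: 0→16
J2: 16→31
J3: 31→34
J4: 34→40
J5: 40→54
J6: 54→73
J7: 73→75
Sum = 16+31+34+40+54+73+75 = 323.
SPT (increasing processing time): J7 J3 J4 J5 J2 J1 J6.
J7: 0→2
J3: 2→5
J4: 5→11
J5: 11→25
J2: 25→40
J1: 40→56
J6: 56→75
Sum = 2+5+11+25+40+56+75 = 214.
Difference = 323 − 214 = 109.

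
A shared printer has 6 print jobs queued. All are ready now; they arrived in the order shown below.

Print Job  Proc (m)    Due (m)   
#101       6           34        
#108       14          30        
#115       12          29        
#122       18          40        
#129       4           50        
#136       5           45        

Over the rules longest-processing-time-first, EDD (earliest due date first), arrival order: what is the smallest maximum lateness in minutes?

LPT (decreasing processing time): #122 #108 #115 #101 #136 #129.
#122: 0→18, due 40, lateness -22
#108: 18→32, due 30, lateness 2
#115: 32→44, due 29, lateness 15
#101: 44→50, due 34, lateness 16
#136: 50→55, due 45, lateness 10
#129: 55→59, due 50, lateness 9
Maximum = 16.
EDD (increasing due date): #115 #108 #101 #122 #136 #129.
#115: 0→12, due 29, lateness -17
#108: 12→26, due 30, lateness -4
#101: 26→32, due 34, lateness -2
#122: 32→50, due 40, lateness 10
#136: 50→55, due 45, lateness 10
#129: 55→59, due 50, lateness 9
Maximum = 10.
FIFO (arrival order): #101 #108 #115 #122 #129 #136.
#101: 0→6, due 34, lateness -28
#108: 6→20, due 30, lateness -10
#115: 20→32, due 29, lateness 3
#122: 32→50, due 40, lateness 10
#129: 50→54, due 50, lateness 4
#136: 54→59, due 45, lateness 14
Maximum = 14.
LPT 16, EDD 10, FIFO 14 → minimum 10.

10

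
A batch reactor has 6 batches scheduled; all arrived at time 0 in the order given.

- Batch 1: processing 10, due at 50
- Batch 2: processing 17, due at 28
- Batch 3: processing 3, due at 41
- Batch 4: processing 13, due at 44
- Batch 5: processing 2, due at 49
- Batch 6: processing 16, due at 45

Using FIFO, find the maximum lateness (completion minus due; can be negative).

16

FIFO (arrival order): Batch 1 Batch 2 Batch 3 Batch 4 Batch 5 Batch 6.
Batch 1: 0→10, due 50, lateness -40
Batch 2: 10→27, due 28, lateness -1
Batch 3: 27→30, due 41, lateness -11
Batch 4: 30→43, due 44, lateness -1
Batch 5: 43→45, due 49, lateness -4
Batch 6: 45→61, due 45, lateness 16
Maximum = 16.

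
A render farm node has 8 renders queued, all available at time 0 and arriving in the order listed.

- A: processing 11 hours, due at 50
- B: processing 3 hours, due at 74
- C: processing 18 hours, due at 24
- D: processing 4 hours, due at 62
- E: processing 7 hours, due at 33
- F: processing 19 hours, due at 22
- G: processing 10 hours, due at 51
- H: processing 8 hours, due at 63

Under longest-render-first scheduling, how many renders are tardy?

LPT (decreasing processing time): F C A G H E D B.
F: 0→19, due 22, tardiness 0
C: 19→37, due 24, tardiness 13
A: 37→48, due 50, tardiness 0
G: 48→58, due 51, tardiness 7
H: 58→66, due 63, tardiness 3
E: 66→73, due 33, tardiness 40
D: 73→77, due 62, tardiness 15
B: 77→80, due 74, tardiness 6
Late renders: 6.

6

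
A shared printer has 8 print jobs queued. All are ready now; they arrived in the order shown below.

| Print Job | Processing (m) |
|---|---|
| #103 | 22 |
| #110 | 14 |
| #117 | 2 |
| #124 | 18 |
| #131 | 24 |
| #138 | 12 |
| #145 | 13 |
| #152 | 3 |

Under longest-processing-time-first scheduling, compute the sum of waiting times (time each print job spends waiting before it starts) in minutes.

LPT (decreasing processing time): #131 #103 #124 #110 #145 #138 #152 #117.
#131: waits 0, runs 0→24
#103: waits 24, runs 24→46
#124: waits 46, runs 46→64
#110: waits 64, runs 64→78
#145: waits 78, runs 78→91
#138: waits 91, runs 91→103
#152: waits 103, runs 103→106
#117: waits 106, runs 106→108
Sum = 0+24+46+64+78+91+103+106 = 512.

512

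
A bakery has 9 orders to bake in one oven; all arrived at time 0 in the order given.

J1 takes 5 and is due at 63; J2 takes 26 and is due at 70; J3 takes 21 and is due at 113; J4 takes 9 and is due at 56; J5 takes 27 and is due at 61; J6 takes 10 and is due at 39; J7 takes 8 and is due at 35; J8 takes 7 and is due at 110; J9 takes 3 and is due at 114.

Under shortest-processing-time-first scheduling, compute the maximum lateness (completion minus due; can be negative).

55

SPT (increasing processing time): J9 J1 J8 J7 J4 J6 J3 J2 J5.
J9: 0→3, due 114, lateness -111
J1: 3→8, due 63, lateness -55
J8: 8→15, due 110, lateness -95
J7: 15→23, due 35, lateness -12
J4: 23→32, due 56, lateness -24
J6: 32→42, due 39, lateness 3
J3: 42→63, due 113, lateness -50
J2: 63→89, due 70, lateness 19
J5: 89→116, due 61, lateness 55
Maximum = 55.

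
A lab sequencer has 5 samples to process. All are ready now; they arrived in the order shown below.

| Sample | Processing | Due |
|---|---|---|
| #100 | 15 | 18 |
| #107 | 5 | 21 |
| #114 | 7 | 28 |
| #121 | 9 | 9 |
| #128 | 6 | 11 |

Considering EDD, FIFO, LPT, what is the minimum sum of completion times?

131

EDD (increasing due date): #121 #128 #100 #107 #114.
#121: 0→9
#128: 9→15
#100: 15→30
#107: 30→35
#114: 35→42
Sum = 9+15+30+35+42 = 131.
FIFO (arrival order): #100 #107 #114 #121 #128.
#100: 0→15
#107: 15→20
#114: 20→27
#121: 27→36
#128: 36→42
Sum = 15+20+27+36+42 = 140.
LPT (decreasing processing time): #100 #121 #114 #128 #107.
#100: 0→15
#121: 15→24
#114: 24→31
#128: 31→37
#107: 37→42
Sum = 15+24+31+37+42 = 149.
EDD 131, FIFO 140, LPT 149 → minimum 131.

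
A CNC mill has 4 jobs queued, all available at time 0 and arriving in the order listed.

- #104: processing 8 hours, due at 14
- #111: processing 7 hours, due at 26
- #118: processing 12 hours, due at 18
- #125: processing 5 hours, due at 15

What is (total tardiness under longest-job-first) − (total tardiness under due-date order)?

LPT (decreasing processing time): #118 #104 #111 #125.
#118: 0→12, due 18, tardiness 0
#104: 12→20, due 14, tardiness 6
#111: 20→27, due 26, tardiness 1
#125: 27→32, due 15, tardiness 17
Sum = 0+6+1+17 = 24.
EDD (increasing due date): #104 #125 #118 #111.
#104: 0→8, due 14, tardiness 0
#125: 8→13, due 15, tardiness 0
#118: 13→25, due 18, tardiness 7
#111: 25→32, due 26, tardiness 6
Sum = 0+0+7+6 = 13.
Difference = 24 − 13 = 11.

11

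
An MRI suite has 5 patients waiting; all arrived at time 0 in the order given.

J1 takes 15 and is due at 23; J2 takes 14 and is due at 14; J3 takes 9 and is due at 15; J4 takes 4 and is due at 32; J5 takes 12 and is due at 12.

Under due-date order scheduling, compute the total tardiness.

81

EDD (increasing due date): J5 J2 J3 J1 J4.
J5: 0→12, due 12, tardiness 0
J2: 12→26, due 14, tardiness 12
J3: 26→35, due 15, tardiness 20
J1: 35→50, due 23, tardiness 27
J4: 50→54, due 32, tardiness 22
Sum = 0+12+20+27+22 = 81.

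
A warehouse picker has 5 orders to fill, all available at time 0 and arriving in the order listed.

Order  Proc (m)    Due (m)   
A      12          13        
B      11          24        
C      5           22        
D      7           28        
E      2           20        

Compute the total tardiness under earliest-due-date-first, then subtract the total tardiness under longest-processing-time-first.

EDD (increasing due date): A E C B D.
A: 0→12, due 13, tardiness 0
E: 12→14, due 20, tardiness 0
C: 14→19, due 22, tardiness 0
B: 19→30, due 24, tardiness 6
D: 30→37, due 28, tardiness 9
Sum = 0+0+0+6+9 = 15.
LPT (decreasing processing time): A B D C E.
A: 0→12, due 13, tardiness 0
B: 12→23, due 24, tardiness 0
D: 23→30, due 28, tardiness 2
C: 30→35, due 22, tardiness 13
E: 35→37, due 20, tardiness 17
Sum = 0+0+2+13+17 = 32.
Difference = 15 − 32 = -17.

-17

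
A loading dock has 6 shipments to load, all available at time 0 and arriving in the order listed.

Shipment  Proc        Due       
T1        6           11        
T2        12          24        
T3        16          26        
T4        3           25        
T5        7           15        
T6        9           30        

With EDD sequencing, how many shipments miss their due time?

EDD (increasing due date): T1 T5 T2 T4 T3 T6.
T1: 0→6, due 11, tardiness 0
T5: 6→13, due 15, tardiness 0
T2: 13→25, due 24, tardiness 1
T4: 25→28, due 25, tardiness 3
T3: 28→44, due 26, tardiness 18
T6: 44→53, due 30, tardiness 23
Late shipments: 4.

4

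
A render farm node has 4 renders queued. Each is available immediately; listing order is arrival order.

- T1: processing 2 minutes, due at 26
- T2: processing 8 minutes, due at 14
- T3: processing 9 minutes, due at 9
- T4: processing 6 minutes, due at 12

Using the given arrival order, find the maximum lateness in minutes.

FIFO (arrival order): T1 T2 T3 T4.
T1: 0→2, due 26, lateness -24
T2: 2→10, due 14, lateness -4
T3: 10→19, due 9, lateness 10
T4: 19→25, due 12, lateness 13
Maximum = 13.

13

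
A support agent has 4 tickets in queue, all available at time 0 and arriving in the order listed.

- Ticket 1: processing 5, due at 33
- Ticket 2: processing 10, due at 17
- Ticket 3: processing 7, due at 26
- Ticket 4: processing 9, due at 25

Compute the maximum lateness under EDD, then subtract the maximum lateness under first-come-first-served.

EDD (increasing due date): Ticket 2 Ticket 4 Ticket 3 Ticket 1.
Ticket 2: 0→10, due 17, lateness -7
Ticket 4: 10→19, due 25, lateness -6
Ticket 3: 19→26, due 26, lateness 0
Ticket 1: 26→31, due 33, lateness -2
Maximum = 0.
FIFO (arrival order): Ticket 1 Ticket 2 Ticket 3 Ticket 4.
Ticket 1: 0→5, due 33, lateness -28
Ticket 2: 5→15, due 17, lateness -2
Ticket 3: 15→22, due 26, lateness -4
Ticket 4: 22→31, due 25, lateness 6
Maximum = 6.
Difference = 0 − 6 = -6.

-6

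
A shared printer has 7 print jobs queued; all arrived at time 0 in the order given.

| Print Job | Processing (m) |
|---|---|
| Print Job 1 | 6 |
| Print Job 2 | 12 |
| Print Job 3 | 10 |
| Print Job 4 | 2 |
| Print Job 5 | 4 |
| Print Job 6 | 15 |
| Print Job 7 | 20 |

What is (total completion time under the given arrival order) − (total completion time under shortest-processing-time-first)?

40

FIFO (arrival order): Print Job 1 Print Job 2 Print Job 3 Print Job 4 Print Job 5 Print Job 6 Print Job 7.
Print Job 1: 0→6
Print Job 2: 6→18
Print Job 3: 18→28
Print Job 4: 28→30
Print Job 5: 30→34
Print Job 6: 34→49
Print Job 7: 49→69
Sum = 6+18+28+30+34+49+69 = 234.
SPT (increasing processing time): Print Job 4 Print Job 5 Print Job 1 Print Job 3 Print Job 2 Print Job 6 Print Job 7.
Print Job 4: 0→2
Print Job 5: 2→6
Print Job 1: 6→12
Print Job 3: 12→22
Print Job 2: 22→34
Print Job 6: 34→49
Print Job 7: 49→69
Sum = 2+6+12+22+34+49+69 = 194.
Difference = 234 − 194 = 40.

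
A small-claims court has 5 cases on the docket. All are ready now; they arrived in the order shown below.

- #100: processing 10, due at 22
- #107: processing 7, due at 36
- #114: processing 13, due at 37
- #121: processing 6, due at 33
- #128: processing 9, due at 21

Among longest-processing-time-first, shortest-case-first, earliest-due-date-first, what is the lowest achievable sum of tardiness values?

8

LPT (decreasing processing time): #114 #100 #128 #107 #121.
#114: 0→13, due 37, tardiness 0
#100: 13→23, due 22, tardiness 1
#128: 23→32, due 21, tardiness 11
#107: 32→39, due 36, tardiness 3
#121: 39→45, due 33, tardiness 12
Sum = 0+1+11+3+12 = 27.
SPT (increasing processing time): #121 #107 #128 #100 #114.
#121: 0→6, due 33, tardiness 0
#107: 6→13, due 36, tardiness 0
#128: 13→22, due 21, tardiness 1
#100: 22→32, due 22, tardiness 10
#114: 32→45, due 37, tardiness 8
Sum = 0+0+1+10+8 = 19.
EDD (increasing due date): #128 #100 #121 #107 #114.
#128: 0→9, due 21, tardiness 0
#100: 9→19, due 22, tardiness 0
#121: 19→25, due 33, tardiness 0
#107: 25→32, due 36, tardiness 0
#114: 32→45, due 37, tardiness 8
Sum = 0+0+0+0+8 = 8.
LPT 27, SPT 19, EDD 8 → minimum 8.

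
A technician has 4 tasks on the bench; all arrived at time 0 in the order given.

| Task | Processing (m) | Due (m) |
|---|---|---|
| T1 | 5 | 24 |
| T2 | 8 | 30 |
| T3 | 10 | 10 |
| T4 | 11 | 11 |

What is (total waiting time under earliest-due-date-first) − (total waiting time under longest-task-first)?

-4

EDD (increasing due date): T3 T4 T1 T2.
T3: waits 0, runs 0→10
T4: waits 10, runs 10→21
T1: waits 21, runs 21→26
T2: waits 26, runs 26→34
Sum = 0+10+21+26 = 57.
LPT (decreasing processing time): T4 T3 T2 T1.
T4: waits 0, runs 0→11
T3: waits 11, runs 11→21
T2: waits 21, runs 21→29
T1: waits 29, runs 29→34
Sum = 0+11+21+29 = 61.
Difference = 57 − 61 = -4.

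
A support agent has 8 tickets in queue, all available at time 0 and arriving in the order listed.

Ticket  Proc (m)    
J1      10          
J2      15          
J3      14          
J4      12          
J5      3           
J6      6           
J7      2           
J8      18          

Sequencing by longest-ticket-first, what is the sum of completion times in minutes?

LPT (decreasing processing time): J8 J2 J3 J4 J1 J6 J5 J7.
J8: 0→18
J2: 18→33
J3: 33→47
J4: 47→59
J1: 59→69
J6: 69→75
J5: 75→78
J7: 78→80
Sum = 18+33+47+59+69+75+78+80 = 459.

459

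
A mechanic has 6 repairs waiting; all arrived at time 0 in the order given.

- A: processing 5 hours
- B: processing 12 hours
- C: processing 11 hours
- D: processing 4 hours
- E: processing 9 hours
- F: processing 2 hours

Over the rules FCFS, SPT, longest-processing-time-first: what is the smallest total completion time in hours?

FIFO (arrival order): A B C D E F.
A: 0→5
B: 5→17
C: 17→28
D: 28→32
E: 32→41
F: 41→43
Sum = 5+17+28+32+41+43 = 166.
SPT (increasing processing time): F D A E C B.
F: 0→2
D: 2→6
A: 6→11
E: 11→20
C: 20→31
B: 31→43
Sum = 2+6+11+20+31+43 = 113.
LPT (decreasing processing time): B C E A D F.
B: 0→12
C: 12→23
E: 23→32
A: 32→37
D: 37→41
F: 41→43
Sum = 12+23+32+37+41+43 = 188.
FIFO 166, SPT 113, LPT 188 → minimum 113.

113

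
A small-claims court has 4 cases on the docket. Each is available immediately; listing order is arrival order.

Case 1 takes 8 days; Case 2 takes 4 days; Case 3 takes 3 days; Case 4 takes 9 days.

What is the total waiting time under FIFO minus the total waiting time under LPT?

FIFO (arrival order): Case 1 Case 2 Case 3 Case 4.
Case 1: waits 0, runs 0→8
Case 2: waits 8, runs 8→12
Case 3: waits 12, runs 12→15
Case 4: waits 15, runs 15→24
Sum = 0+8+12+15 = 35.
LPT (decreasing processing time): Case 4 Case 1 Case 2 Case 3.
Case 4: waits 0, runs 0→9
Case 1: waits 9, runs 9→17
Case 2: waits 17, runs 17→21
Case 3: waits 21, runs 21→24
Sum = 0+9+17+21 = 47.
Difference = 35 − 47 = -12.

-12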